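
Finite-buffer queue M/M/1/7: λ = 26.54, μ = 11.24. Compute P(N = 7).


ρ = λ/μ = 26.54/11.24 = 2.3612
P_K = (1−ρ)ρ^K/(1−ρ^(K+1)) = (-1.3612·409.206243)/(1 − 966.221859)
= -557.015616/-965.221859 = 0.577086

Final: 0.577086


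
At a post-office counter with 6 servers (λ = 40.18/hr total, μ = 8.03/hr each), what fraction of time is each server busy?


ρ = λ/(cμ) = 40.18/(6·8.03) = 40.18/48.18 = 0.8340

Final: 0.8340


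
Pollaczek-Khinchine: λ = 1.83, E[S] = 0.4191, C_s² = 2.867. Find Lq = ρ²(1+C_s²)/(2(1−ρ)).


ρ = λ·E[S] = 1.83·0.4191 = 0.7670
Lq = ρ²(1+C_s²)/(2(1−ρ)) = 0.5882·(1+2.867)/(2·0.2330)
= 0.5882·3.8670/0.4661 = 4.88021

Final: 4.88021


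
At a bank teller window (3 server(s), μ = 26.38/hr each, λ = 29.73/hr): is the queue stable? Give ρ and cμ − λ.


Total capacity cμ = 3·26.38 = 79.14/hr
ρ = λ/(cμ) = 29.73/79.14 = 0.3757
Stable ⇔ ρ < 1: YES
Spare capacity = cμ − λ = 79.14 − 29.73 = 49.41/hr

Final: ρ = 0.3757; stable; margin = 49.41/hr


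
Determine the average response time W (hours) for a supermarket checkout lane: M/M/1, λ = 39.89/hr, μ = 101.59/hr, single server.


W = 1/(μ−λ) = 1/(101.59 − 39.89) = 1/61.70 = 0.01621 hr

Final: 0.01621 hr


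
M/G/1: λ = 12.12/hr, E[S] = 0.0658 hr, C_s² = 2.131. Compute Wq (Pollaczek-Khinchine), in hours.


ρ = λ·E[S] = 12.12·0.0658 = 0.7975
E[S²] = E[S]²(1+C_s²) = 0.0658²·(1+2.131) = 0.013556
Wq = λ·E[S²]/(2(1−ρ)) = 12.12·0.013556/(2·0.2025) = 0.40567 hr

Final: 0.40567 hr


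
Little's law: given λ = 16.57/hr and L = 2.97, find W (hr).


W = L/λ = 2.97/16.57 = 0.1792 hr

Final: 0.1792 hr


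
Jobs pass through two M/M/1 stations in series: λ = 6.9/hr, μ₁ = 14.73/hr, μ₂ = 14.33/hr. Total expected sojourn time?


Each node sees arrival rate λ = 6.9/hr (tandem ⇒ throughput preserved).
W₁ = 1/(μ₁−λ) = 1/(14.73−6.9) = 0.12771 hr
W₂ = 1/(μ₂−λ) = 1/(14.33−6.9) = 0.13459 hr
W_total = W₁ + W₂ = 0.12771 + 0.13459 = 0.26230 hr

Final: 0.26230 hr


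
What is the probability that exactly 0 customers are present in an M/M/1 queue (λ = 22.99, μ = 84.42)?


ρ = 22.99/84.42 = 0.2723
P_n = (1−ρ)·ρ^n = (1 − 0.2723)·0.2723^0 = 0.7277·1.000000 = 0.727671

Final: 0.727671


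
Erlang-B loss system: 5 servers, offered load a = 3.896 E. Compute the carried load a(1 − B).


B(5,3.896) = 0.189749 (Erlang-B)
Carried load = a(1 − B) = 3.896·(1 − 0.189749) = 3.896·0.810251 = 3.1567 E

Final: 3.1567 Erlangs


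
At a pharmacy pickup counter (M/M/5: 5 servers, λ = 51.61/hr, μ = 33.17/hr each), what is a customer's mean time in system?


a = 1.5559; ρ = 0.3112; P₀ = 0.210585
Lq = P₀·a^c·ρ/(c!(1−ρ)²) = 0.01050
Wq = Lq/λ = 0.01050/51.61 = 0.0002034 hr
W = Wq + 1/μ = 0.0002034 + 0.03015 = 0.03035 hr

Final: 0.03035 hr


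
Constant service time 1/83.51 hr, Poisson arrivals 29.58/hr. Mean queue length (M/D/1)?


ρ = 29.58/83.51 = 0.3542
M/D/1: Lq = ρ²/(2(1−ρ)) = 0.1255/(2·0.6458) = 0.09714

Final: 0.09714


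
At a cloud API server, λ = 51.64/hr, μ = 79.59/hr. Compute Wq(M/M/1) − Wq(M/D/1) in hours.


ρ = 51.64/79.59 = 0.6488
Wq(M/M/1) = ρ/(μ−λ) = 0.6488/27.95 = 0.02321 hr
Wq(M/D/1) = ρ/(2(μ−λ)) = 0.01161 hr
Savings = 0.02321 − 0.01161 = 0.01161 hr

Final: 0.01161 hr


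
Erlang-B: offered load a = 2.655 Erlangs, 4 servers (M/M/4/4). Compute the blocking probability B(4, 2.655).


B(c,a) = (a^c/c!) / Σ_{k=0}^{c} a^k/k!
a^4/4! = 2.070365
Σ terms (k=0..4): 1.00000 + 2.65500 + 3.52451 + 3.11919 + 2.07036 = 12.369071
B = 2.070365/12.369071 = 0.167382

Final: 0.167382


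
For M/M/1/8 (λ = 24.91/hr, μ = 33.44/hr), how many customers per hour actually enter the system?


ρ = 0.7449; P_K = (1−ρ)ρ^8/(1−ρ^9) = 0.026023
λ_eff = λ(1 − P_K) = 24.91·(1 − 0.026023) = 24.91·0.973977 = 24.2618 /hr

Final: 24.2618 /hr


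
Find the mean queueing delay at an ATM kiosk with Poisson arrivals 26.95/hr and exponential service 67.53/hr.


ρ = 26.95/67.53 = 0.3991
Wq = ρ/(μ−λ) = 0.3991/(67.53 − 26.95) = 0.3991/40.58 = 0.009834 hr

Final: 0.009834 hr


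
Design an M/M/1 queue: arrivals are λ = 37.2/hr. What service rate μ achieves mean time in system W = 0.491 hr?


W = 1/(μ−λ) ⇒ μ − λ = 1/W = 1/0.491 = 2.0367
μ = λ + 1/W = 37.2 + 2.0367 = 39.2367 per hr

Final: 39.2367 /hr


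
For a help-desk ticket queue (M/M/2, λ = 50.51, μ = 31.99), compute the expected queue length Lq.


a = λ/μ = 1.5789; ρ = a/2 = 0.7895
P₀ = 0.117652
Lq = P₀·a^c·ρ / (c!·(1−ρ)²) = 0.117652·2.49302·0.7895/(2·0.04432)
= 2.61206

Final: 2.61206


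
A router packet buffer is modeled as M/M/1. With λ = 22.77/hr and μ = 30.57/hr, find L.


ρ = λ/μ = 22.77/30.57 = 0.7448
L = ρ/(1−ρ) = 0.7448/(1 − 0.7448) = 0.7448/0.2552 = 2.9192

Final: 2.9192


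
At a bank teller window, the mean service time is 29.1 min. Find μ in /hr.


μ = 1/(service time) in consistent units.
1 hour = 60 min, so μ = 60/29.1 = 2.0619 per hour

Final: 2.0619 /hr


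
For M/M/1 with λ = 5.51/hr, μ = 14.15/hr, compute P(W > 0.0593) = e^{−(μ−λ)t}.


W ~ Exponential(μ−λ) for M/M/1.
μ − λ = 14.15 − 5.51 = 8.6400
P(W > t) = e^{−(μ−λ)t} = e^{−0.5124} = 0.599085

Final: 0.599085


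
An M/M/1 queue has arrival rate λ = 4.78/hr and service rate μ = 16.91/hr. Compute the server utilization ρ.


ρ = λ/μ = 4.78/16.91 = 0.2827

Final: 0.2827


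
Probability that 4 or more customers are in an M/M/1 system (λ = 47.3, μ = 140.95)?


ρ = 47.3/140.95 = 0.3356
P(N ≥ n) = ρ^n = 0.3356^4 = 0.012682

Final: 0.012682


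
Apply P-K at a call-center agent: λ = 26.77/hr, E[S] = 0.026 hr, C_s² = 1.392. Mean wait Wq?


ρ = λ·E[S] = 26.77·0.026 = 0.6960
E[S²] = E[S]²(1+C_s²) = 0.026²·(1+1.392) = 0.001617
Wq = λ·E[S²]/(2(1−ρ)) = 26.77·0.001617/(2·0.3040) = 0.07120 hr

Final: 0.07120 hr


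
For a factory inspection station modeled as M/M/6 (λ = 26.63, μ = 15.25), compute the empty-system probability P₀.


a = λ/μ = 26.63/15.25 = 1.7462; ρ = a/c = 0.2910
Σ_{k=0}^{5} a^k/k! (terms k=0..5) = 1.00000 + 1.74623 + 1.52466 + 0.88747 + 0.38743 + 0.13531 = 5.68110
Tail: a^6/(6!(1−ρ)) = 28.35358/(720·0.7090) = 0.05555
P₀ = 1/(5.68110 + 0.05555) = 1/5.73664 = 0.174318

Final: 0.174318


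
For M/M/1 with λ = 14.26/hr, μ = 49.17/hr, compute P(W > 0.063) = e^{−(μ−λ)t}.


W ~ Exponential(μ−λ) for M/M/1.
μ − λ = 49.17 − 14.26 = 34.9100
P(W > t) = e^{−(μ−λ)t} = e^{−2.1993} = 0.110877

Final: 0.110877


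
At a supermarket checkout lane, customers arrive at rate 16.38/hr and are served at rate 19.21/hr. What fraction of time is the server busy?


ρ = λ/μ = 16.38/19.21 = 0.8527

Final: 0.8527


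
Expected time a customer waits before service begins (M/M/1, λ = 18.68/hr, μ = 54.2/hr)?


ρ = 18.68/54.2 = 0.3446
Wq = ρ/(μ−λ) = 0.3446/(54.2 − 18.68) = 0.3446/35.52 = 0.009703 hr

Final: 0.009703 hr


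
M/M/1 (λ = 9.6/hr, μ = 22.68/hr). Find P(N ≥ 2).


ρ = 9.6/22.68 = 0.4233
P(N ≥ n) = ρ^n = 0.4233^2 = 0.179166

Final: 0.179166


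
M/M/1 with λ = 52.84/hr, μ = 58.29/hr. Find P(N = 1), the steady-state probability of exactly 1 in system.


ρ = 52.84/58.29 = 0.9065
P_n = (1−ρ)·ρ^n = (1 − 0.9065)·0.9065^1 = 0.09350·0.906502 = 0.084756

Final: 0.084756


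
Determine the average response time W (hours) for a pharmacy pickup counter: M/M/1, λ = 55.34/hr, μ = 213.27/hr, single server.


W = 1/(μ−λ) = 1/(213.27 − 55.34) = 1/157.93 = 0.006332 hr

Final: 0.006332 hr


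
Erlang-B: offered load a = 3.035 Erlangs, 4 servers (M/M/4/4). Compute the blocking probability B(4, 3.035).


B(c,a) = (a^c/c!) / Σ_{k=0}^{c} a^k/k!
a^4/4! = 3.535278
Σ terms (k=0..4): 1.00000 + 3.03500 + 4.60561 + 4.65934 + 3.53528 = 16.835235
B = 3.535278/16.835235 = 0.209993

Final: 0.209993


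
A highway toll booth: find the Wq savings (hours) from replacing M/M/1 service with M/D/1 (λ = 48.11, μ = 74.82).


ρ = 48.11/74.82 = 0.6430
Wq(M/M/1) = ρ/(μ−λ) = 0.6430/26.71 = 0.02407 hr
Wq(M/D/1) = ρ/(2(μ−λ)) = 0.01204 hr
Savings = 0.02407 − 0.01204 = 0.01204 hr

Final: 0.01204 hr


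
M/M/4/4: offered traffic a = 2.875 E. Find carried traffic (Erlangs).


B(4,2.875) = 0.192148 (Erlang-B)
Carried load = a(1 − B) = 2.875·(1 − 0.192148) = 2.875·0.807852 = 2.3226 E

Final: 2.3226 Erlangs


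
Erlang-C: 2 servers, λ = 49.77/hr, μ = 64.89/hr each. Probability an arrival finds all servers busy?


a = λ/μ = 0.7670; ρ = a/2 = 0.3835
P₀ = 0.445614 (from M/M/c formula)
C(c,a) = [a^c/(c!(1−ρ))]·P₀ = [0.58827/(2·0.6165)]·0.445614
= 0.47710·0.445614 = 0.212604

Final: 0.212604


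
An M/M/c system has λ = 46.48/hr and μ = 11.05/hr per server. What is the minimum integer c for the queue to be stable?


Stability requires cμ > λ ⇔ c > λ/μ.
λ/μ = 46.48/11.05 = 4.2063
Minimum integer c = ⌊4.2063⌋ + 1 = 5
Check: 5·11.05 = 55.25 > 46.48, while 4·11.05 = 44.20 ≤ 46.48

Final: 5 servers


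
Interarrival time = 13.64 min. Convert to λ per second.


λ = 1/(interarrival time) in consistent units.
1 second = 0.0166667 min, so λ = 0.0166667/13.64 = 0.001222 per second

Final: 0.001222 /sec


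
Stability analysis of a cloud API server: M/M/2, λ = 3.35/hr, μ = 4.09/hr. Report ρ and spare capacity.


Total capacity cμ = 2·4.09 = 8.18/hr
ρ = λ/(cμ) = 3.35/8.18 = 0.4095
Stable ⇔ ρ < 1: YES
Spare capacity = cμ − λ = 8.18 − 3.35 = 4.83/hr

Final: ρ = 0.4095; stable; margin = 4.83/hr


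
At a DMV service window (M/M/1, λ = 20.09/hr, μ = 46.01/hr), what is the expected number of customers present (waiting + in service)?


ρ = λ/μ = 20.09/46.01 = 0.4366
L = ρ/(1−ρ) = 0.4366/(1 − 0.4366) = 0.4366/0.5634 = 0.7751

Final: 0.7751


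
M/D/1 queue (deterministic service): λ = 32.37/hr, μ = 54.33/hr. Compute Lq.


ρ = 32.37/54.33 = 0.5958
M/D/1: Lq = ρ²/(2(1−ρ)) = 0.3550/(2·0.4042) = 0.43912

Final: 0.43912


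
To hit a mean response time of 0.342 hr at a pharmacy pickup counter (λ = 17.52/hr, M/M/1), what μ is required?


W = 1/(μ−λ) ⇒ μ − λ = 1/W = 1/0.342 = 2.9240
μ = λ + 1/W = 17.52 + 2.9240 = 20.4440 per hr

Final: 20.4440 /hr


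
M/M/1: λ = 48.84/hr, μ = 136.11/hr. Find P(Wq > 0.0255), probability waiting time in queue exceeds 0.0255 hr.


ρ = 48.84/136.11 = 0.3588
P(Wq > t) = ρ·e^{−(μ−λ)t} = 0.3588·e^{−2.2254}
= 0.3588·0.108026 = 0.038763

Final: 0.038763


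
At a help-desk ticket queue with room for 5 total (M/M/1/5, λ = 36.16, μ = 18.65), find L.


ρ = 36.16/18.65 = 1.9389
L = ρ[1 − (K+1)ρ^K + Kρ^(K+1)] / [(1−ρ)(1−ρ^(K+1))]
Numerator: 1.9389·(1 − 6·27.399834 + 5·53.124825) = 198.201633
Denominator: (-0.9389)·(-52.124825) = 48.938643
L = 198.201633/48.938643 = 4.0500

Final: 4.0500


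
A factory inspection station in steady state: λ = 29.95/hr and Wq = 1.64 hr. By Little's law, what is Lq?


Lq = λWq = 29.95·1.64 = 49.1180

Final: 49.1180


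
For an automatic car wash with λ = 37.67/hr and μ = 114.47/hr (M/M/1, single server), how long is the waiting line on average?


ρ = 37.67/114.47 = 0.3291
Lq = ρ²/(1−ρ) = 0.1083/0.6709 = 0.1614

Final: 0.1614


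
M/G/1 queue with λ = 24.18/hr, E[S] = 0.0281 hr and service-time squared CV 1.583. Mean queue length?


ρ = λ·E[S] = 24.18·0.0281 = 0.6795
Lq = ρ²(1+C_s²)/(2(1−ρ)) = 0.4617·(1+1.583)/(2·0.3205)
= 0.4617·2.5830/0.6411 = 1.86009

Final: 1.86009


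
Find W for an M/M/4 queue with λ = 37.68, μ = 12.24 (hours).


a = 3.0784; ρ = 0.7696; P₀ = 0.033421
Lq = P₀·a^c·ρ/(c!(1−ρ)²) = 1.81328
Wq = Lq/λ = 1.81328/37.68 = 0.04812 hr
W = Wq + 1/μ = 0.04812 + 0.08170 = 0.12982 hr

Final: 0.12982 hr


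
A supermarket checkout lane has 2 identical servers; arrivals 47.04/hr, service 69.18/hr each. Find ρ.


ρ = λ/(cμ) = 47.04/(2·69.18) = 47.04/138.36 = 0.3400

Final: 0.3400


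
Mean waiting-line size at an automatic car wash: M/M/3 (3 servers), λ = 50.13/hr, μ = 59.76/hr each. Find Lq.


a = λ/μ = 0.8389; ρ = a/3 = 0.2796
P₀ = 0.429689
Lq = P₀·a^c·ρ / (c!·(1−ρ)²) = 0.429689·0.59028·0.2796/(6·0.51895)
= 0.02278

Final: 0.02278


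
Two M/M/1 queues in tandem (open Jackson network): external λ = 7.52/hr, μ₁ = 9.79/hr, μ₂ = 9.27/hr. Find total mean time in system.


Each node sees arrival rate λ = 7.52/hr (tandem ⇒ throughput preserved).
W₁ = 1/(μ₁−λ) = 1/(9.79−7.52) = 0.44053 hr
W₂ = 1/(μ₂−λ) = 1/(9.27−7.52) = 0.57143 hr
W_total = W₁ + W₂ = 0.44053 + 0.57143 = 1.01196 hr

Final: 1.01196 hr


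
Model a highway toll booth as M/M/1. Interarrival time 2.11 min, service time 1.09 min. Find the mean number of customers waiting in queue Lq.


λ = 60/2.11 = 28.4360 /hr
μ = 60/1.09 = 55.0459 /hr
ρ = λ/μ = 28.4360/55.0459 = 0.5166
Lq = ρ²/(1−ρ) = 0.2669/0.4834 = 0.5520

Final: 0.5520


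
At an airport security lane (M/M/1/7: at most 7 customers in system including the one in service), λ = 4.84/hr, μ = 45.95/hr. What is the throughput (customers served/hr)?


ρ = 0.1053; P_K = (1−ρ)ρ^7/(1−ρ^8) = 0.0000001287
λ_eff = λ(1 − P_K) = 4.84·(1 − 0.0000001287) = 4.84·1.000000 = 4.8400 /hr

Final: 4.8400 /hr


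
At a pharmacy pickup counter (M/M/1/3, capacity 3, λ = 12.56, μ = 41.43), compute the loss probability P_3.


ρ = λ/μ = 12.56/41.43 = 0.3032
P_K = (1−ρ)ρ^K/(1−ρ^(K+1)) = (0.6968·0.027863)/(1 − 0.008447)
= 0.019416/0.991553 = 0.019581

Final: 0.019581


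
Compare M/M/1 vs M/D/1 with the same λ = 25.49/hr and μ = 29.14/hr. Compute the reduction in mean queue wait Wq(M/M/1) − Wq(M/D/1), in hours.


ρ = 25.49/29.14 = 0.8747
Wq(M/M/1) = ρ/(μ−λ) = 0.8747/3.65 = 0.23966 hr
Wq(M/D/1) = ρ/(2(μ−λ)) = 0.11983 hr
Savings = 0.23966 − 0.11983 = 0.11983 hr

Final: 0.11983 hr


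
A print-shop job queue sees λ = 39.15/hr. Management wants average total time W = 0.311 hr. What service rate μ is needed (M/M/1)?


W = 1/(μ−λ) ⇒ μ − λ = 1/W = 1/0.311 = 3.2154
μ = λ + 1/W = 39.15 + 3.2154 = 42.3654 per hr

Final: 42.3654 /hr


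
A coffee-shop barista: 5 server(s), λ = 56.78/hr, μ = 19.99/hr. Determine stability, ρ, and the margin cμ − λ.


Total capacity cμ = 5·19.99 = 99.95/hr
ρ = λ/(cμ) = 56.78/99.95 = 0.5681
Stable ⇔ ρ < 1: YES
Spare capacity = cμ − λ = 99.95 − 56.78 = 43.17/hr

Final: ρ = 0.5681; stable; margin = 43.17/hr


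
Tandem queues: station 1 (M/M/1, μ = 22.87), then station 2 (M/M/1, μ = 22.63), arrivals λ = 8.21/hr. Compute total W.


Each node sees arrival rate λ = 8.21/hr (tandem ⇒ throughput preserved).
W₁ = 1/(μ₁−λ) = 1/(22.87−8.21) = 0.06821 hr
W₂ = 1/(μ₂−λ) = 1/(22.63−8.21) = 0.06935 hr
W_total = W₁ + W₂ = 0.06821 + 0.06935 = 0.13756 hr

Final: 0.13756 hr


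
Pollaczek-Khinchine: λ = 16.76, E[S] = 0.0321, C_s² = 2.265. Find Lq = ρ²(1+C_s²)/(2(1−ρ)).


ρ = λ·E[S] = 16.76·0.0321 = 0.5380
Lq = ρ²(1+C_s²)/(2(1−ρ)) = 0.2894·(1+2.265)/(2·0.4620)
= 0.2894·3.2650/0.9240 = 1.02274

Final: 1.02274


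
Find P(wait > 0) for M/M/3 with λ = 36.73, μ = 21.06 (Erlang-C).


a = λ/μ = 1.7441; ρ = a/3 = 0.5814
P₀ = 0.156815 (from M/M/c formula)
C(c,a) = [a^c/(c!(1−ρ))]·P₀ = [5.30503/(6·0.4186)]·0.156815
= 2.11198·0.156815 = 0.331191

Final: 0.331191


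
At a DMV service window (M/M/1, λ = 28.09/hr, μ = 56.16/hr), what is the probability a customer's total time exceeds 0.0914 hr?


W ~ Exponential(μ−λ) for M/M/1.
μ − λ = 56.16 − 28.09 = 28.0700
P(W > t) = e^{−(μ−λ)t} = e^{−2.5656} = 0.076873

Final: 0.076873


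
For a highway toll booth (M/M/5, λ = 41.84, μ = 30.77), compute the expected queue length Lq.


a = λ/μ = 1.3598; ρ = a/5 = 0.2720
P₀ = 0.256481
Lq = P₀·a^c·ρ / (c!·(1−ρ)²) = 0.256481·4.64859·0.2720/(120·0.53005)
= 0.005098

Final: 0.005098


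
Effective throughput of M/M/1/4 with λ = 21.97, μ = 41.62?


ρ = 0.5279; P_K = (1−ρ)ρ^4/(1−ρ^5) = 0.038225
λ_eff = λ(1 − P_K) = 21.97·(1 − 0.038225) = 21.97·0.961775 = 21.1302 /hr

Final: 21.1302 /hr


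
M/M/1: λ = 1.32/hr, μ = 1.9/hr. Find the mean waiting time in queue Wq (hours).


ρ = 1.32/1.9 = 0.6947
Wq = ρ/(μ−λ) = 0.6947/(1.9 − 1.32) = 0.6947/0.5800 = 1.1978 hr

Final: 1.1978 hr


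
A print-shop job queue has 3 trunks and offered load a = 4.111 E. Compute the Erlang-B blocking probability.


B(c,a) = (a^c/c!) / Σ_{k=0}^{c} a^k/k!
a^3/3! = 11.579537
Σ terms (k=0..3): 1.00000 + 4.11100 + 8.45016 + 11.57954 = 25.140697
B = 11.579537/25.140697 = 0.460589

Final: 0.460589


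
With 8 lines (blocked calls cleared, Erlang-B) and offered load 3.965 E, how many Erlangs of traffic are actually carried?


B(8,3.965) = 0.029334 (Erlang-B)
Carried load = a(1 − B) = 3.965·(1 − 0.029334) = 3.965·0.970666 = 3.8487 E

Final: 3.8487 Erlangs


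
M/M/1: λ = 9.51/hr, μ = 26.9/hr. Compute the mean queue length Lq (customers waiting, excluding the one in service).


ρ = 9.51/26.9 = 0.3535
Lq = ρ²/(1−ρ) = 0.1250/0.6465 = 0.1933

Final: 0.1933


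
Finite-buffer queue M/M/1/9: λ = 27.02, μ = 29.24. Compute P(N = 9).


ρ = λ/μ = 27.02/29.24 = 0.9241
P_K = (1−ρ)ρ^K/(1−ρ^(K+1)) = (0.07592·0.491328)/(1 − 0.454025)
= 0.037303/0.545975 = 0.068324

Final: 0.068324


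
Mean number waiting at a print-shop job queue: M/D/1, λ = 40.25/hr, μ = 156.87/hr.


ρ = 40.25/156.87 = 0.2566
M/D/1: Lq = ρ²/(2(1−ρ)) = 0.06583/(2·0.7434) = 0.04428

Final: 0.04428


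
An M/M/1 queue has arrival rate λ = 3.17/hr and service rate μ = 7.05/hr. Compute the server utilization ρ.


ρ = λ/μ = 3.17/7.05 = 0.4496

Final: 0.4496


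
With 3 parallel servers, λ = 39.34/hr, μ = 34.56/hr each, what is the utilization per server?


ρ = λ/(cμ) = 39.34/(3·34.56) = 39.34/103.68 = 0.3794

Final: 0.3794


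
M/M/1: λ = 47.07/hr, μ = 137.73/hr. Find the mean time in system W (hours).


W = 1/(μ−λ) = 1/(137.73 − 47.07) = 1/90.66 = 0.01103 hr

Final: 0.01103 hr


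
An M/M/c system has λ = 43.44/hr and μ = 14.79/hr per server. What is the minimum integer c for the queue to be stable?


Stability requires cμ > λ ⇔ c > λ/μ.
λ/μ = 43.44/14.79 = 2.9371
Minimum integer c = ⌊2.9371⌋ + 1 = 3
Check: 3·14.79 = 44.37 > 43.44, while 2·14.79 = 29.58 ≤ 43.44

Final: 3 servers


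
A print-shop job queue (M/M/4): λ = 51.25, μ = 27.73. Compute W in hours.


a = 1.8482; ρ = 0.4620; P₀ = 0.153565
Lq = P₀·a^c·ρ/(c!(1−ρ)²) = 0.11919
Wq = Lq/λ = 0.11919/51.25 = 0.002326 hr
W = Wq + 1/μ = 0.002326 + 0.03606 = 0.03839 hr

Final: 0.03839 hr


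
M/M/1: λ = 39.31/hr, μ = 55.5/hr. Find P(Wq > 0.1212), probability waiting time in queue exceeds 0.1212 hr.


ρ = 39.31/55.5 = 0.7083
P(Wq > t) = ρ·e^{−(μ−λ)t} = 0.7083·e^{−1.9622}
= 0.7083·0.140545 = 0.099546

Final: 0.099546


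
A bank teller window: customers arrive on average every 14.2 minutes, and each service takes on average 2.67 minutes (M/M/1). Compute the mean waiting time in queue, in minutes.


λ = 60/14.2 = 4.2254 /hr
μ = 60/2.67 = 22.4719 /hr
ρ = λ/μ = 4.2254/22.4719 = 0.1880
Wq = ρ/(μ−λ) = 0.1880/(22.4719−4.2254) = 0.01030 hr
In minutes: 0.01030·60 = 0.6183 min

Final: 0.6183 min


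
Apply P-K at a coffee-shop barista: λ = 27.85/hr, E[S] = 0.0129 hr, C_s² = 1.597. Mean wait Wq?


ρ = λ·E[S] = 27.85·0.0129 = 0.3593
E[S²] = E[S]²(1+C_s²) = 0.0129²·(1+1.597) = 0.0004322
Wq = λ·E[S²]/(2(1−ρ)) = 27.85·0.0004322/(2·0.6407) = 0.009392 hr

Final: 0.009392 hr


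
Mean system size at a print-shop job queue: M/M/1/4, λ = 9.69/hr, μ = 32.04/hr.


ρ = 9.69/32.04 = 0.3024
L = ρ[1 − (K+1)ρ^K + Kρ^(K+1)] / [(1−ρ)(1−ρ^(K+1))]
Numerator: 0.3024·(1 − 5·0.008366 + 4·0.002530) = 0.292844
Denominator: (0.6976)·(0.997470) = 0.695801
L = 0.292844/0.695801 = 0.4209

Final: 0.4209


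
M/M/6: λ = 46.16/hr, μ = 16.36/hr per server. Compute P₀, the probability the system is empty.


a = λ/μ = 46.16/16.36 = 2.8215; ρ = a/c = 0.4703
Σ_{k=0}^{5} a^k/k! (terms k=0..5) = 1.00000 + 2.82152 + 3.98048 + 3.74366 + 2.64070 + 1.49015 = 15.67650
Tail: a^6/(6!(1−ρ)) = 504.53931/(720·0.5297) = 1.32280
P₀ = 1/(15.67650 + 1.32280) = 1/16.99930 = 0.058826

Final: 0.058826


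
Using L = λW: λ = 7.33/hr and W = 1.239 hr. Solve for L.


L = λW = 7.33·1.239 = 9.0819

Final: 9.0819


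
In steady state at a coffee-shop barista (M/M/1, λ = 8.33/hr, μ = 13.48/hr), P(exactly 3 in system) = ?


ρ = 8.33/13.48 = 0.6180
P_n = (1−ρ)·ρ^n = (1 − 0.6180)·0.6180^3 = 0.3820·0.235975 = 0.090154

Final: 0.090154


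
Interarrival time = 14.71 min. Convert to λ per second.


λ = 1/(interarrival time) in consistent units.
1 second = 0.0166667 min, so λ = 0.0166667/14.71 = 0.001133 per second

Final: 0.001133 /sec


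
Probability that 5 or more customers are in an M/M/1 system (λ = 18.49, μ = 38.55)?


ρ = 18.49/38.55 = 0.4796
P(N ≥ n) = ρ^n = 0.4796^5 = 0.025384

Final: 0.025384


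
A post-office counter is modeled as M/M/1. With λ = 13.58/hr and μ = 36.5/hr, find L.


ρ = λ/μ = 13.58/36.5 = 0.3721
L = ρ/(1−ρ) = 0.3721/(1 − 0.3721) = 0.3721/0.6279 = 0.5925

Final: 0.5925


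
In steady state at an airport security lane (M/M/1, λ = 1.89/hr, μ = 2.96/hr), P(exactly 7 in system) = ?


ρ = 1.89/2.96 = 0.6385
P_n = (1−ρ)·ρ^n = (1 − 0.6385)·0.6385^7 = 0.3615·0.043270 = 0.015642

Final: 0.015642


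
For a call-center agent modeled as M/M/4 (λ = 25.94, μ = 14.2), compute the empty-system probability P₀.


a = λ/μ = 25.94/14.2 = 1.8268; ρ = a/c = 0.4567
Σ_{k=0}^{3} a^k/k! (terms k=0..3) = 1.00000 + 1.82676 + 1.66853 + 1.01600 = 5.51129
Tail: a^4/(4!(1−ρ)) = 11.13593/(24·0.5433) = 0.85402
P₀ = 1/(5.51129 + 0.85402) = 1/6.36531 = 0.157102

Final: 0.157102


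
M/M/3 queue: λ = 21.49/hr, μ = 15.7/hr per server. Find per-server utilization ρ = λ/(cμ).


ρ = λ/(cμ) = 21.49/(3·15.7) = 21.49/47.10 = 0.4563

Final: 0.4563


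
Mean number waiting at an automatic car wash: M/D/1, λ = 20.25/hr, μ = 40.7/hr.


ρ = 20.25/40.7 = 0.4975
M/D/1: Lq = ρ²/(2(1−ρ)) = 0.2475/(2·0.5025) = 0.24634

Final: 0.24634


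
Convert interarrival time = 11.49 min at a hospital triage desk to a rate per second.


λ = 1/(interarrival time) in consistent units.
1 second = 0.0166667 min, so λ = 0.0166667/11.49 = 0.001451 per second

Final: 0.001451 /sec


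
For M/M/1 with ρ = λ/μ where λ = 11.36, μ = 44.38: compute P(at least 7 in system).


ρ = 11.36/44.38 = 0.2560
P(N ≥ n) = ρ^n = 0.2560^7 = 0.00007200

Final: 0.00007200


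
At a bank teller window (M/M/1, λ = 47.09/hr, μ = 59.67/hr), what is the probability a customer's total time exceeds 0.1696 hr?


W ~ Exponential(μ−λ) for M/M/1.
μ − λ = 59.67 − 47.09 = 12.5800
P(W > t) = e^{−(μ−λ)t} = e^{−2.1336} = 0.118414

Final: 0.118414


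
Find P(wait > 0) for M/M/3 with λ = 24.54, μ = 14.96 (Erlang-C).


a = λ/μ = 1.6404; ρ = a/3 = 0.5468
P₀ = 0.178284 (from M/M/c formula)
C(c,a) = [a^c/(c!(1−ρ))]·P₀ = [4.41397/(6·0.4532)]·0.178284
= 1.62323·0.178284 = 0.289396

Final: 0.289396


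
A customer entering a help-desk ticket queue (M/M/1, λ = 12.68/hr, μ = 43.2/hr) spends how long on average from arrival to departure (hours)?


W = 1/(μ−λ) = 1/(43.2 − 12.68) = 1/30.52 = 0.03277 hr

Final: 0.03277 hr


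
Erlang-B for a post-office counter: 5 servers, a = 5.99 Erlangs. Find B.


B(c,a) = (a^c/c!) / Σ_{k=0}^{c} a^k/k!
a^5/5! = 64.261797
Σ terms (k=0..5): 1.00000 + 5.99000 + 17.94005 + 35.82030 + 53.64090 + 64.26180 = 178.653046
B = 64.261797/178.653046 = 0.359702

Final: 0.359702


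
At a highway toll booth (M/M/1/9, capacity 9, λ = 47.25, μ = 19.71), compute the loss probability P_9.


ρ = λ/μ = 47.25/19.71 = 2.3973
P_K = (1−ρ)ρ^K/(1−ρ^(K+1)) = (-1.3973·2614.789288)/(1 − 6268.330484)
= -3653.541197/-6267.330484 = 0.582950

Final: 0.582950


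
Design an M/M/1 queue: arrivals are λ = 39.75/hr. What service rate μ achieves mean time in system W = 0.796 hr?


W = 1/(μ−λ) ⇒ μ − λ = 1/W = 1/0.796 = 1.2563
μ = λ + 1/W = 39.75 + 1.2563 = 41.0063 per hr

Final: 41.0063 /hr


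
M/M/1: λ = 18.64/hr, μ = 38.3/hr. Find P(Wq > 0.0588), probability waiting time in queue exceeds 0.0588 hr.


ρ = 18.64/38.3 = 0.4867
P(Wq > t) = ρ·e^{−(μ−λ)t} = 0.4867·e^{−1.1560}
= 0.4867·0.314740 = 0.153179

Final: 0.153179


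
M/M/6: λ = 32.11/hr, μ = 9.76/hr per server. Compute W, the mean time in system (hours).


a = 3.2900; ρ = 0.5483; P₀ = 0.036193
Lq = P₀·a^c·ρ/(c!(1−ρ)²) = 0.17133
Wq = Lq/λ = 0.17133/32.11 = 0.005336 hr
W = Wq + 1/μ = 0.005336 + 0.10246 = 0.10779 hr

Final: 0.10779 hr


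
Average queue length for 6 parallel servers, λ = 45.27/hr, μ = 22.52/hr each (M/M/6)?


a = λ/μ = 2.0102; ρ = a/6 = 0.3350
P₀ = 0.133756
Lq = P₀·a^c·ρ / (c!·(1−ρ)²) = 0.133756·65.98613·0.3350/(720·0.44218)
= 0.009288

Final: 0.009288


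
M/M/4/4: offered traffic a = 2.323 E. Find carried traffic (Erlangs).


B(4,2.323) = 0.130135 (Erlang-B)
Carried load = a(1 − B) = 2.323·(1 − 0.130135) = 2.323·0.869865 = 2.0207 E

Final: 2.0207 Erlangs


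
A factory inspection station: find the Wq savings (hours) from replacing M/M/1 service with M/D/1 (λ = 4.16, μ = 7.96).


ρ = 4.16/7.96 = 0.5226
Wq(M/M/1) = ρ/(μ−λ) = 0.5226/3.80 = 0.13753 hr
Wq(M/D/1) = ρ/(2(μ−λ)) = 0.06876 hr
Savings = 0.13753 − 0.06876 = 0.06876 hr

Final: 0.06876 hr


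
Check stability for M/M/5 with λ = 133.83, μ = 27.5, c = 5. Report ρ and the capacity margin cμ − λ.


Total capacity cμ = 5·27.5 = 137.50/hr
ρ = λ/(cμ) = 133.83/137.50 = 0.9733
Stable ⇔ ρ < 1: YES
Spare capacity = cμ − λ = 137.50 − 133.83 = 3.67/hr

Final: ρ = 0.9733; stable; margin = 3.67/hr


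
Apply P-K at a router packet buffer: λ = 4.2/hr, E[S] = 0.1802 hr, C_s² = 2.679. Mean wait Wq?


ρ = λ·E[S] = 4.2·0.1802 = 0.7568
E[S²] = E[S]²(1+C_s²) = 0.1802²·(1+2.679) = 0.119465
Wq = λ·E[S²]/(2(1−ρ)) = 4.2·0.119465/(2·0.2432) = 1.03173 hr

Final: 1.03173 hr


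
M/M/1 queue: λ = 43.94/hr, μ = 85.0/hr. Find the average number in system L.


ρ = λ/μ = 43.94/85.0 = 0.5169
L = ρ/(1−ρ) = 0.5169/(1 − 0.5169) = 0.5169/0.4831 = 1.0701

Final: 1.0701


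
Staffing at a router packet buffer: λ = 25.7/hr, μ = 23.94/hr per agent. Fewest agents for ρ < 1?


Stability requires cμ > λ ⇔ c > λ/μ.
λ/μ = 25.7/23.94 = 1.0735
Minimum integer c = ⌊1.0735⌋ + 1 = 2
Check: 2·23.94 = 47.88 > 25.7, while 1·23.94 = 23.94 ≤ 25.7

Final: 2 servers


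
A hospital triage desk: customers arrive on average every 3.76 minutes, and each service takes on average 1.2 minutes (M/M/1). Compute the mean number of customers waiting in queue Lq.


λ = 60/3.76 = 15.9574 /hr
μ = 60/1.2 = 50.0000 /hr
ρ = λ/μ = 15.9574/50.0000 = 0.3191
Lq = ρ²/(1−ρ) = 0.1019/0.6809 = 0.1496

Final: 0.1496


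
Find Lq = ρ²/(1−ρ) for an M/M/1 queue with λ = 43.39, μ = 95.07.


ρ = 43.39/95.07 = 0.4564
Lq = ρ²/(1−ρ) = 0.2083/0.5436 = 0.3832

Final: 0.3832


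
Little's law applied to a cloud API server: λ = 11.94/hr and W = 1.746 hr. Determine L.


L = λW = 11.94·1.746 = 20.8472

Final: 20.8472


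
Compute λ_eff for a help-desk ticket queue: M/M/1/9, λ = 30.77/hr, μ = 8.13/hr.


ρ = 3.7847; P_K = (1−ρ)ρ^9/(1−ρ^10) = 0.735783
λ_eff = λ(1 − P_K) = 30.77·(1 − 0.735783) = 30.77·0.264217 = 8.1300 /hr

Final: 8.1300 /hr


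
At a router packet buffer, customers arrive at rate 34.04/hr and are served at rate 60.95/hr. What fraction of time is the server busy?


ρ = λ/μ = 34.04/60.95 = 0.5585

Final: 0.5585


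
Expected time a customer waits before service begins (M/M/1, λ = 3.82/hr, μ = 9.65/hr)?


ρ = 3.82/9.65 = 0.3959
Wq = ρ/(μ−λ) = 0.3959/(9.65 − 3.82) = 0.3959/5.83 = 0.06790 hr

Final: 0.06790 hr


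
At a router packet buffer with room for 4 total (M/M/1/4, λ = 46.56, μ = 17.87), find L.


ρ = 46.56/17.87 = 2.6055
L = ρ[1 − (K+1)ρ^K + Kρ^(K+1)] / [(1−ρ)(1−ρ^(K+1))]
Numerator: 2.6055·(1 − 5·46.084372 + 4·120.072097) = 653.628734
Denominator: (-1.6055)·(-119.072097) = 191.168353
L = 653.628734/191.168353 = 3.4191

Final: 3.4191


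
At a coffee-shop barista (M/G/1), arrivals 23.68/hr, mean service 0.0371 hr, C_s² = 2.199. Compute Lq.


ρ = λ·E[S] = 23.68·0.0371 = 0.8785
Lq = ρ²(1+C_s²)/(2(1−ρ)) = 0.7718·(1+2.199)/(2·0.1215)
= 0.7718·3.1990/0.2429 = 10.16294

Final: 10.16294


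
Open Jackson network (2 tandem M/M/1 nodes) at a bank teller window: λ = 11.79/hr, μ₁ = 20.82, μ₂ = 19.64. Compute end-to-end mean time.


Each node sees arrival rate λ = 11.79/hr (tandem ⇒ throughput preserved).
W₁ = 1/(μ₁−λ) = 1/(20.82−11.79) = 0.11074 hr
W₂ = 1/(μ₂−λ) = 1/(19.64−11.79) = 0.12739 hr
W_total = W₁ + W₂ = 0.11074 + 0.12739 = 0.23813 hr

Final: 0.23813 hr


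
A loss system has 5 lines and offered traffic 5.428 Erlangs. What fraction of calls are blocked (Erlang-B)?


B(c,a) = (a^c/c!) / Σ_{k=0}^{c} a^k/k!
a^5/5! = 39.266116
Σ terms (k=0..5): 1.00000 + 5.42800 + 14.73159 + 26.65436 + 36.16997 + 39.26612 = 123.250036
B = 39.266116/123.250036 = 0.318589

Final: 0.318589


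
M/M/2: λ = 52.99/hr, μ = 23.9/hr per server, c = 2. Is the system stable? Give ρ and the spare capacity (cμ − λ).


Total capacity cμ = 2·23.9 = 47.80/hr
ρ = λ/(cμ) = 52.99/47.80 = 1.1086
Stable ⇔ ρ < 1: NO
Spare capacity = cμ − λ = 47.80 − 52.99 = -5.19/hr

Final: ρ = 1.1086; unstable; margin = -5.19/hr


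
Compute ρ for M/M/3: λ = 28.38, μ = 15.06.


ρ = λ/(cμ) = 28.38/(3·15.06) = 28.38/45.18 = 0.6282

Final: 0.6282


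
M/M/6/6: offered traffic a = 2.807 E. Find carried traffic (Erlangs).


B(6,2.807) = 0.042065 (Erlang-B)
Carried load = a(1 − B) = 2.807·(1 − 0.042065) = 2.807·0.957935 = 2.6889 E

Final: 2.6889 Erlangs


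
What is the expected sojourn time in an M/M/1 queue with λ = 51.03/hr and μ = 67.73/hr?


W = 1/(μ−λ) = 1/(67.73 − 51.03) = 1/16.70 = 0.05988 hr

Final: 0.05988 hr


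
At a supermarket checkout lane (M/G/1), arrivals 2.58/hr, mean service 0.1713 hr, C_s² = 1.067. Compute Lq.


ρ = λ·E[S] = 2.58·0.1713 = 0.4420
Lq = ρ²(1+C_s²)/(2(1−ρ)) = 0.1953·(1+1.067)/(2·0.5580)
= 0.1953·2.0670/1.1161 = 0.36174

Final: 0.36174


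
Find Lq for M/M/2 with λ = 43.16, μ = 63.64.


a = λ/μ = 0.6782; ρ = a/2 = 0.3391
P₀ = 0.493546
Lq = P₀·a^c·ρ / (c!·(1−ρ)²) = 0.493546·0.45994·0.3391/(2·0.43680)
= 0.08811

Final: 0.08811


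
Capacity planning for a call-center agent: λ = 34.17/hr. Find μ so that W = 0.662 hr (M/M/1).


W = 1/(μ−λ) ⇒ μ − λ = 1/W = 1/0.662 = 1.5106
μ = λ + 1/W = 34.17 + 1.5106 = 35.6806 per hr

Final: 35.6806 /hr


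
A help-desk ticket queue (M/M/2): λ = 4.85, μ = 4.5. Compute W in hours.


a = 1.0778; ρ = 0.5389; P₀ = 0.299639
Lq = P₀·a^c·ρ/(c!(1−ρ)²) = 0.44108
Wq = Lq/λ = 0.44108/4.85 = 0.09094 hr
W = Wq + 1/μ = 0.09094 + 0.22222 = 0.31317 hr

Final: 0.31317 hr


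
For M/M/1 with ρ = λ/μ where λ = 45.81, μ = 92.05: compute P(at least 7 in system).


ρ = 45.81/92.05 = 0.4977
P(N ≥ n) = ρ^n = 0.4977^7 = 0.007561

Final: 0.007561


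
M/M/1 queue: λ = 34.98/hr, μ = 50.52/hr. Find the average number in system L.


ρ = λ/μ = 34.98/50.52 = 0.6924
L = ρ/(1−ρ) = 0.6924/(1 − 0.6924) = 0.6924/0.3076 = 2.2510

Final: 2.2510


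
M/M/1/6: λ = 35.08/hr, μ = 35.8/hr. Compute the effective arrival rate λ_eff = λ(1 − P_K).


ρ = 0.9799; P_K = (1−ρ)ρ^6/(1−ρ^7) = 0.134299
λ_eff = λ(1 − P_K) = 35.08·(1 − 0.134299) = 35.08·0.865701 = 30.3688 /hr

Final: 30.3688 /hr


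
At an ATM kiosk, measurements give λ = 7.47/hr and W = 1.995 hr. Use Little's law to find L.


L = λW = 7.47·1.995 = 14.9026

Final: 14.9026


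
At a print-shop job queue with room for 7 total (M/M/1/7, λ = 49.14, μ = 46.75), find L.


ρ = 49.14/46.75 = 1.0511
L = ρ[1 − (K+1)ρ^K + Kρ^(K+1)] / [(1−ρ)(1−ρ^(K+1))]
Numerator: 1.0511·(1 − 8·1.417669 + 7·1.490144) = 0.094243
Denominator: (-0.05112)·(-0.490144) = 0.025058
L = 0.094243/0.025058 = 3.7611

Final: 3.7611


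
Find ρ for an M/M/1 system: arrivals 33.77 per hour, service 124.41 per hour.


ρ = λ/μ = 33.77/124.41 = 0.2714

Final: 0.2714


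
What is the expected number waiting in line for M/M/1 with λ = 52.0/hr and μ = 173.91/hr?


ρ = 52.0/173.91 = 0.2990
Lq = ρ²/(1−ρ) = 0.08940/0.7010 = 0.1275

Final: 0.1275


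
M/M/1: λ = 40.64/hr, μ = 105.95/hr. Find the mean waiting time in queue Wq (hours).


ρ = 40.64/105.95 = 0.3836
Wq = ρ/(μ−λ) = 0.3836/(105.95 − 40.64) = 0.3836/65.31 = 0.005873 hr

Final: 0.005873 hr


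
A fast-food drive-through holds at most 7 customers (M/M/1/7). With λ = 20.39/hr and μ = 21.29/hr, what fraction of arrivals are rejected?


ρ = λ/μ = 20.39/21.29 = 0.9577
P_K = (1−ρ)ρ^K/(1−ρ^(K+1)) = (0.04227·0.739079)/(1 − 0.707836)
= 0.031243/0.292164 = 0.106938

Final: 0.106938


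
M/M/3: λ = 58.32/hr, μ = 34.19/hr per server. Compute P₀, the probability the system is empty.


a = λ/μ = 58.32/34.19 = 1.7058; ρ = a/c = 0.5686
Σ_{k=0}^{2} a^k/k! (terms k=0..2) = 1.00000 + 1.70576 + 1.45481 = 4.16057
Tail: a^3/(3!(1−ρ)) = 4.96313/(6·0.4314) = 1.91739
P₀ = 1/(4.16057 + 1.91739) = 1/6.07797 = 0.164529

Final: 0.164529


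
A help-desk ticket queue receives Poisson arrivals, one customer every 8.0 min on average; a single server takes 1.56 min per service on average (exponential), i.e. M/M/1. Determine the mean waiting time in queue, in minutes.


λ = 60/8.0 = 7.5000 /hr
μ = 60/1.56 = 38.4615 /hr
ρ = λ/μ = 7.5000/38.4615 = 0.1950
Wq = ρ/(μ−λ) = 0.1950/(38.4615−7.5000) = 0.006298 hr
In minutes: 0.006298·60 = 0.3779 min

Final: 0.3779 min


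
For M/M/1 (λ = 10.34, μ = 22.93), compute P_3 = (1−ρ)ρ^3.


ρ = 10.34/22.93 = 0.4509
P_n = (1−ρ)·ρ^n = (1 − 0.4509)·0.4509^3 = 0.5491·0.091696 = 0.050347

Final: 0.050347


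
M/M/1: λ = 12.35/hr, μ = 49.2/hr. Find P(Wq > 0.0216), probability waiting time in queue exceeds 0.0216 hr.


ρ = 12.35/49.2 = 0.2510
P(Wq > t) = ρ·e^{−(μ−λ)t} = 0.2510·e^{−0.7960}
= 0.2510·0.451148 = 0.113245

Final: 0.113245


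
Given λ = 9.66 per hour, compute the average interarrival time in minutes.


Mean interarrival time = 1/λ = 1/9.66 hour = 0.10352 hour
In minutes: 0.10352 × 60 = 6.2112 min

Final: 6.2112 min


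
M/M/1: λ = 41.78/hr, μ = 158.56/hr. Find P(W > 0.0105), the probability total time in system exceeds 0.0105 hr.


W ~ Exponential(μ−λ) for M/M/1.
μ − λ = 158.56 − 41.78 = 116.7800
P(W > t) = e^{−(μ−λ)t} = e^{−1.2262} = 0.293408

Final: 0.293408


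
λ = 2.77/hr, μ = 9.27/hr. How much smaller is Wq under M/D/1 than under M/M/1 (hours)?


ρ = 2.77/9.27 = 0.2988
Wq(M/M/1) = ρ/(μ−λ) = 0.2988/6.50 = 0.04597 hr
Wq(M/D/1) = ρ/(2(μ−λ)) = 0.02299 hr
Savings = 0.04597 − 0.02299 = 0.02299 hr

Final: 0.02299 hr


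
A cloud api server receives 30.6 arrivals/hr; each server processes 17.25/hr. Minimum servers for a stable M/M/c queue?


Stability requires cμ > λ ⇔ c > λ/μ.
λ/μ = 30.6/17.25 = 1.7739
Minimum integer c = ⌊1.7739⌋ + 1 = 2
Check: 2·17.25 = 34.50 > 30.6, while 1·17.25 = 17.25 ≤ 30.6

Final: 2 servers


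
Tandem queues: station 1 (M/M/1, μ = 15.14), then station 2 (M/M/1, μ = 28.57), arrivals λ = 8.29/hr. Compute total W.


Each node sees arrival rate λ = 8.29/hr (tandem ⇒ throughput preserved).
W₁ = 1/(μ₁−λ) = 1/(15.14−8.29) = 0.14599 hr
W₂ = 1/(μ₂−λ) = 1/(28.57−8.29) = 0.04931 hr
W_total = W₁ + W₂ = 0.14599 + 0.04931 = 0.19530 hr

Final: 0.19530 hr


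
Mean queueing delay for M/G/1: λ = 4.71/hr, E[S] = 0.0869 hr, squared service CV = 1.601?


ρ = λ·E[S] = 4.71·0.0869 = 0.4093
E[S²] = E[S]²(1+C_s²) = 0.0869²·(1+1.601) = 0.019642
Wq = λ·E[S²]/(2(1−ρ)) = 4.71·0.019642/(2·0.5907) = 0.07831 hr

Final: 0.07831 hr


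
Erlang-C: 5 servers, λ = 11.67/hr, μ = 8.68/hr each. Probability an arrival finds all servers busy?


a = λ/μ = 1.3445; ρ = a/5 = 0.2689
P₀ = 0.260449 (from M/M/c formula)
C(c,a) = [a^c/(c!(1−ρ))]·P₀ = [4.39294/(120·0.7311)]·0.260449
= 0.05007·0.260449 = 0.013041

Final: 0.013041


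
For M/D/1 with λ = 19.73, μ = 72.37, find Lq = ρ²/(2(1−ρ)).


ρ = 19.73/72.37 = 0.2726
M/D/1: Lq = ρ²/(2(1−ρ)) = 0.07433/(2·0.7274) = 0.05109

Final: 0.05109


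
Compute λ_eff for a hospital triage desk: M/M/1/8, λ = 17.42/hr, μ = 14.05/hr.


ρ = 1.2399; P_K = (1−ρ)ρ^8/(1−ρ^9) = 0.226113
λ_eff = λ(1 − P_K) = 17.42·(1 − 0.226113) = 17.42·0.773887 = 13.4811 /hr

Final: 13.4811 /hr


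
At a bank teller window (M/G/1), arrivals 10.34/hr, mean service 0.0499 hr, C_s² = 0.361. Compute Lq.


ρ = λ·E[S] = 10.34·0.0499 = 0.5160
Lq = ρ²(1+C_s²)/(2(1−ρ)) = 0.2662·(1+0.361)/(2·0.4840)
= 0.2662·1.3610/0.9681 = 0.37428

Final: 0.37428


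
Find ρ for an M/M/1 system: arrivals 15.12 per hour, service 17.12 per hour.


ρ = λ/μ = 15.12/17.12 = 0.8832

Final: 0.8832


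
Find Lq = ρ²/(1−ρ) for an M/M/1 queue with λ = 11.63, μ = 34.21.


ρ = 11.63/34.21 = 0.3400
Lq = ρ²/(1−ρ) = 0.1156/0.6600 = 0.1751

Final: 0.1751


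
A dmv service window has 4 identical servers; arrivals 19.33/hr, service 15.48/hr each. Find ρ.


ρ = λ/(cμ) = 19.33/(4·15.48) = 19.33/61.92 = 0.3122

Final: 0.3122


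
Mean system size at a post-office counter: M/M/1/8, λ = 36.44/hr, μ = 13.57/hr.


ρ = 36.44/13.57 = 2.6853
L = ρ[1 − (K+1)ρ^K + Kρ^(K+1)] / [(1−ρ)(1−ρ^(K+1))]
Numerator: 2.6853·(1 − 9·2703.884680 + 8·7260.836974) = 90637.407155
Denominator: (-1.6853)·(-7259.836974) = 12235.259514
L = 90637.407155/12235.259514 = 7.4079

Final: 7.4079


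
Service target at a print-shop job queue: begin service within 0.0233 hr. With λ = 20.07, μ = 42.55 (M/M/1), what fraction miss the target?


ρ = 20.07/42.55 = 0.4717
P(Wq > t) = ρ·e^{−(μ−λ)t} = 0.4717·e^{−0.5238}
= 0.4717·0.592275 = 0.279365

Final: 0.279365


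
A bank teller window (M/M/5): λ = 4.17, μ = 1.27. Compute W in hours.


a = 3.2835; ρ = 0.6567; P₀ = 0.033692
Lq = P₀·a^c·ρ/(c!(1−ρ)²) = 0.59703
Wq = Lq/λ = 0.59703/4.17 = 0.14317 hr
W = Wq + 1/μ = 0.14317 + 0.78740 = 0.93058 hr

Final: 0.93058 hr


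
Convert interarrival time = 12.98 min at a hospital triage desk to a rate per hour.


λ = 1/(interarrival time) in consistent units.
1 hour = 60 min, so λ = 60/12.98 = 4.6225 per hour

Final: 4.6225 /hr


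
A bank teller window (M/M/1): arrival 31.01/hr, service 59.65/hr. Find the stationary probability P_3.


ρ = 31.01/59.65 = 0.5199
P_n = (1−ρ)·ρ^n = (1 − 0.5199)·0.5199^3 = 0.4801·0.140499 = 0.067458

Final: 0.067458


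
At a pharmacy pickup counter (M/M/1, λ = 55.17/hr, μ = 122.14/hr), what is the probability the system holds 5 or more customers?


ρ = 55.17/122.14 = 0.4517
P(N ≥ n) = ρ^n = 0.4517^5 = 0.018803

Final: 0.018803
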